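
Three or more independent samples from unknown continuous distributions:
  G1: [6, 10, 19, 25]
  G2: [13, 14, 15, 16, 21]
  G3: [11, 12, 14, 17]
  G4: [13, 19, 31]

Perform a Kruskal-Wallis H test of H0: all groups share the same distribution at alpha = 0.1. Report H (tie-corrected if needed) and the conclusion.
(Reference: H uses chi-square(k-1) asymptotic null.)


Step 1: Combine all N = 16 observations and assign midranks.
sorted (value, group, rank): (6,G1,1), (10,G1,2), (11,G3,3), (12,G3,4), (13,G2,5.5), (13,G4,5.5), (14,G2,7.5), (14,G3,7.5), (15,G2,9), (16,G2,10), (17,G3,11), (19,G1,12.5), (19,G4,12.5), (21,G2,14), (25,G1,15), (31,G4,16)
Step 2: Sum ranks within each group.
R_1 = 30.5 (n_1 = 4)
R_2 = 46 (n_2 = 5)
R_3 = 25.5 (n_3 = 4)
R_4 = 34 (n_4 = 3)
Step 3: H = 12/(N(N+1)) * sum(R_i^2/n_i) - 3(N+1)
     = 12/(16*17) * (30.5^2/4 + 46^2/5 + 25.5^2/4 + 34^2/3) - 3*17
     = 0.044118 * 1203.66 - 51
     = 2.102574.
Step 4: Ties present; correction factor C = 1 - 18/(16^3 - 16) = 0.995588. Corrected H = 2.102574 / 0.995588 = 2.111891.
Step 5: Under H0, H ~ chi^2(3); p-value = 0.549511.
Step 6: alpha = 0.1. fail to reject H0.

H = 2.1119, df = 3, p = 0.549511, fail to reject H0.


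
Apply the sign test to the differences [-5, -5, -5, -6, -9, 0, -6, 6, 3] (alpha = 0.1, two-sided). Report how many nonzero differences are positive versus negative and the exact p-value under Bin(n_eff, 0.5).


Step 1: Discard zero differences. Original n = 9; n_eff = number of nonzero differences = 8.
Nonzero differences (with sign): -5, -5, -5, -6, -9, -6, +6, +3
Step 2: Count signs: positive = 2, negative = 6.
Step 3: Under H0: P(positive) = 0.5, so the number of positives S ~ Bin(8, 0.5).
Step 4: Two-sided exact p-value = sum of Bin(8,0.5) probabilities at or below the observed probability = 0.289062.
Step 5: alpha = 0.1. fail to reject H0.

n_eff = 8, pos = 2, neg = 6, p = 0.289062, fail to reject H0.


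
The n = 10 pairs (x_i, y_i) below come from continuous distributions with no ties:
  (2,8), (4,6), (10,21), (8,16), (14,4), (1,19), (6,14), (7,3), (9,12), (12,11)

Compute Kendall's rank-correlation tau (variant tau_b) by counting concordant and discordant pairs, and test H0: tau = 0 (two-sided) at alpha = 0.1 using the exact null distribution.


Step 1: Enumerate the 45 unordered pairs (i,j) with i<j and classify each by sign(x_j-x_i) * sign(y_j-y_i).
  (1,2):dx=+2,dy=-2->D; (1,3):dx=+8,dy=+13->C; (1,4):dx=+6,dy=+8->C; (1,5):dx=+12,dy=-4->D
  (1,6):dx=-1,dy=+11->D; (1,7):dx=+4,dy=+6->C; (1,8):dx=+5,dy=-5->D; (1,9):dx=+7,dy=+4->C
  (1,10):dx=+10,dy=+3->C; (2,3):dx=+6,dy=+15->C; (2,4):dx=+4,dy=+10->C; (2,5):dx=+10,dy=-2->D
  (2,6):dx=-3,dy=+13->D; (2,7):dx=+2,dy=+8->C; (2,8):dx=+3,dy=-3->D; (2,9):dx=+5,dy=+6->C
  (2,10):dx=+8,dy=+5->C; (3,4):dx=-2,dy=-5->C; (3,5):dx=+4,dy=-17->D; (3,6):dx=-9,dy=-2->C
  (3,7):dx=-4,dy=-7->C; (3,8):dx=-3,dy=-18->C; (3,9):dx=-1,dy=-9->C; (3,10):dx=+2,dy=-10->D
  (4,5):dx=+6,dy=-12->D; (4,6):dx=-7,dy=+3->D; (4,7):dx=-2,dy=-2->C; (4,8):dx=-1,dy=-13->C
  (4,9):dx=+1,dy=-4->D; (4,10):dx=+4,dy=-5->D; (5,6):dx=-13,dy=+15->D; (5,7):dx=-8,dy=+10->D
  (5,8):dx=-7,dy=-1->C; (5,9):dx=-5,dy=+8->D; (5,10):dx=-2,dy=+7->D; (6,7):dx=+5,dy=-5->D
  (6,8):dx=+6,dy=-16->D; (6,9):dx=+8,dy=-7->D; (6,10):dx=+11,dy=-8->D; (7,8):dx=+1,dy=-11->D
  (7,9):dx=+3,dy=-2->D; (7,10):dx=+6,dy=-3->D; (8,9):dx=+2,dy=+9->C; (8,10):dx=+5,dy=+8->C
  (9,10):dx=+3,dy=-1->D
Step 2: C = 20, D = 25, total pairs = 45.
Step 3: tau = (C - D)/(n(n-1)/2) = (20 - 25)/45 = -0.111111.
Step 4: Exact two-sided p-value (enumerate n! = 3628800 permutations of y under H0): p = 0.727490.
Step 5: alpha = 0.1. fail to reject H0.

tau_b = -0.1111 (C=20, D=25), p = 0.727490, fail to reject H0.


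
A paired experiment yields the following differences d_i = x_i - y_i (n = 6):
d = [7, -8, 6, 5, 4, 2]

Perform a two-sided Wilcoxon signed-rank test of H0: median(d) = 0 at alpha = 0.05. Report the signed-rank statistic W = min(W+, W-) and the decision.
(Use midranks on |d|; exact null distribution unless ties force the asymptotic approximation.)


Step 1: Drop any zero differences (none here) and take |d_i|.
|d| = [7, 8, 6, 5, 4, 2]
Step 2: Midrank |d_i| (ties get averaged ranks).
ranks: |7|->5, |8|->6, |6|->4, |5|->3, |4|->2, |2|->1
Step 3: Attach original signs; sum ranks with positive sign and with negative sign.
W+ = 5 + 4 + 3 + 2 + 1 = 15
W- = 6 = 6
(Check: W+ + W- = 21 should equal n(n+1)/2 = 21.)
Step 4: Test statistic W = min(W+, W-) = 6.
Step 5: No ties, so the exact null distribution over the 2^6 = 64 sign assignments gives the two-sided p-value = 0.437500.
Step 6: alpha = 0.05. fail to reject H0.

W+ = 15, W- = 6, W = min = 6, p = 0.437500, fail to reject H0.


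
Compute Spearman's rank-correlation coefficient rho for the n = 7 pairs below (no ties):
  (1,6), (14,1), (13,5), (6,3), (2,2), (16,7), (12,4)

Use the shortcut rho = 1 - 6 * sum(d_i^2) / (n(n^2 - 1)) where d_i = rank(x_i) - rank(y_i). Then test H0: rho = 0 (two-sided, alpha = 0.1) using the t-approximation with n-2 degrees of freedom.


Step 1: Rank x and y separately (midranks; no ties here).
rank(x): 1->1, 14->6, 13->5, 6->3, 2->2, 16->7, 12->4
rank(y): 6->6, 1->1, 5->5, 3->3, 2->2, 7->7, 4->4
Step 2: d_i = R_x(i) - R_y(i); compute d_i^2.
  (1-6)^2=25, (6-1)^2=25, (5-5)^2=0, (3-3)^2=0, (2-2)^2=0, (7-7)^2=0, (4-4)^2=0
sum(d^2) = 50.
Step 3: rho = 1 - 6*50 / (7*(7^2 - 1)) = 1 - 300/336 = 0.107143.
Step 4: Under H0, t = rho * sqrt((n-2)/(1-rho^2)) = 0.2410 ~ t(5).
Step 5: Two-sided p-value from the t-distribution with 5 df = 0.819151.
Step 6: alpha = 0.1. fail to reject H0.

rho = 0.1071, p = 0.819151, fail to reject H0 at alpha = 0.1.


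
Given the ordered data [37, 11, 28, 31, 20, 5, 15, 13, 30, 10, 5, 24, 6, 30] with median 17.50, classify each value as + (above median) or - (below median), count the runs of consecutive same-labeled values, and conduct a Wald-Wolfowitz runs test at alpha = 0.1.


Step 1: Compute median = 17.50; label A = above, B = below.
Labels in order: ABAAABBBABBABA  (n_A = 7, n_B = 7)
Step 2: Count runs R = 9.
Step 3: Under H0 (random ordering), E[R] = 2*n_A*n_B/(n_A+n_B) + 1 = 2*7*7/14 + 1 = 8.0000.
        Var[R] = 2*n_A*n_B*(2*n_A*n_B - n_A - n_B) / ((n_A+n_B)^2 * (n_A+n_B-1)) = 8232/2548 = 3.2308.
        SD[R] = 1.7974.
Step 4: Continuity-corrected z = (R - 0.5 - E[R]) / SD[R] = (9 - 0.5 - 8.0000) / 1.7974 = 0.2782.
Step 5: Two-sided p-value via normal approximation = 2*(1 - Phi(|z|)) = 0.780879.
Step 6: alpha = 0.1. fail to reject H0.

R = 9, z = 0.2782, p = 0.780879, fail to reject H0.


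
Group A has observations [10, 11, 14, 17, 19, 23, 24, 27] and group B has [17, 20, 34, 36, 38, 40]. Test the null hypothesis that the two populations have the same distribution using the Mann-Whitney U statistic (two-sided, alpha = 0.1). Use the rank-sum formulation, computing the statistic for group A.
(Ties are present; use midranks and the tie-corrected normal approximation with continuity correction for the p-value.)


Step 1: Combine and sort all 14 observations; assign midranks.
sorted (value, group): (10,X), (11,X), (14,X), (17,X), (17,Y), (19,X), (20,Y), (23,X), (24,X), (27,X), (34,Y), (36,Y), (38,Y), (40,Y)
ranks: 10->1, 11->2, 14->3, 17->4.5, 17->4.5, 19->6, 20->7, 23->8, 24->9, 27->10, 34->11, 36->12, 38->13, 40->14
Step 2: Rank sum for X: R1 = 1 + 2 + 3 + 4.5 + 6 + 8 + 9 + 10 = 43.5.
Step 3: U_X = R1 - n1(n1+1)/2 = 43.5 - 8*9/2 = 43.5 - 36 = 7.5.
       U_Y = n1*n2 - U_X = 48 - 7.5 = 40.5.
Step 4: Ties are present, so use the tie-corrected normal approximation (with continuity correction) for the p-value.
Step 5: p-value = 0.038653; compare to alpha = 0.1. reject H0.

U_X = 7.5, p = 0.038653, reject H0 at alpha = 0.1.


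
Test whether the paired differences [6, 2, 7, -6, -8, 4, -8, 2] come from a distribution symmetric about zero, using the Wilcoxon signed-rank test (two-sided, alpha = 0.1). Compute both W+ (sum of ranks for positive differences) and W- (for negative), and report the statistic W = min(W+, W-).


Step 1: Drop any zero differences (none here) and take |d_i|.
|d| = [6, 2, 7, 6, 8, 4, 8, 2]
Step 2: Midrank |d_i| (ties get averaged ranks).
ranks: |6|->4.5, |2|->1.5, |7|->6, |6|->4.5, |8|->7.5, |4|->3, |8|->7.5, |2|->1.5
Step 3: Attach original signs; sum ranks with positive sign and with negative sign.
W+ = 4.5 + 1.5 + 6 + 3 + 1.5 = 16.5
W- = 4.5 + 7.5 + 7.5 = 19.5
(Check: W+ + W- = 36 should equal n(n+1)/2 = 36.)
Step 4: Test statistic W = min(W+, W-) = 16.5.
Step 5: Ties in |d|, so use the tie-corrected normal approximation.
        E[W] = n(n+1)/4 = 8*9/4 = 18.
        Tie groups: |d|=2 (t=2), |d|=6 (t=2), |d|=8 (t=2); sum(t^3 - t) = 18.
        Var[W] = n(n+1)(2n+1)/24 - sum(t^3-t)/48 = 1224/24 - 18/48 = 50.625.
        z = (W - E[W]) / sqrt(Var[W]) = (16.5 - 18) / 7.1151 = -0.2108.
        Two-sided p = 2*Phi(z) = 0.833029.
Step 6: alpha = 0.1. fail to reject H0.

W+ = 16.5, W- = 19.5, W = min = 16.5, p = 0.833029, fail to reject H0.


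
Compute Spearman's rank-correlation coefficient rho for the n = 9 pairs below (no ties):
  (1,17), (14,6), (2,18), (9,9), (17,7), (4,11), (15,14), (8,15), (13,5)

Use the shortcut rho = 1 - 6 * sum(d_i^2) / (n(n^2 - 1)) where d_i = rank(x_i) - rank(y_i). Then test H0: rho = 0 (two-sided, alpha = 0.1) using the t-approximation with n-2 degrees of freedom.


Step 1: Rank x and y separately (midranks; no ties here).
rank(x): 1->1, 14->7, 2->2, 9->5, 17->9, 4->3, 15->8, 8->4, 13->6
rank(y): 17->8, 6->2, 18->9, 9->4, 7->3, 11->5, 14->6, 15->7, 5->1
Step 2: d_i = R_x(i) - R_y(i); compute d_i^2.
  (1-8)^2=49, (7-2)^2=25, (2-9)^2=49, (5-4)^2=1, (9-3)^2=36, (3-5)^2=4, (8-6)^2=4, (4-7)^2=9, (6-1)^2=25
sum(d^2) = 202.
Step 3: rho = 1 - 6*202 / (9*(9^2 - 1)) = 1 - 1212/720 = -0.683333.
Step 4: Under H0, t = rho * sqrt((n-2)/(1-rho^2)) = -2.4763 ~ t(7).
Step 5: Two-sided p-value from the t-distribution with 7 df = 0.042442.
Step 6: alpha = 0.1. reject H0.

rho = -0.6833, p = 0.042442, reject H0 at alpha = 0.1.


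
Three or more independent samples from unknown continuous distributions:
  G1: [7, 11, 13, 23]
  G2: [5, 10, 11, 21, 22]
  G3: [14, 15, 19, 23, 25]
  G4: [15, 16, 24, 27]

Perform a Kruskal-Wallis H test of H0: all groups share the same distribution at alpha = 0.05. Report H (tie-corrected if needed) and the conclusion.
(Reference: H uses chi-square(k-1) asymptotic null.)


Step 1: Combine all N = 18 observations and assign midranks.
sorted (value, group, rank): (5,G2,1), (7,G1,2), (10,G2,3), (11,G1,4.5), (11,G2,4.5), (13,G1,6), (14,G3,7), (15,G3,8.5), (15,G4,8.5), (16,G4,10), (19,G3,11), (21,G2,12), (22,G2,13), (23,G1,14.5), (23,G3,14.5), (24,G4,16), (25,G3,17), (27,G4,18)
Step 2: Sum ranks within each group.
R_1 = 27 (n_1 = 4)
R_2 = 33.5 (n_2 = 5)
R_3 = 58 (n_3 = 5)
R_4 = 52.5 (n_4 = 4)
Step 3: H = 12/(N(N+1)) * sum(R_i^2/n_i) - 3(N+1)
     = 12/(18*19) * (27^2/4 + 33.5^2/5 + 58^2/5 + 52.5^2/4) - 3*19
     = 0.035088 * 1768.56 - 57
     = 5.054825.
Step 4: Ties present; correction factor C = 1 - 18/(18^3 - 18) = 0.996904. Corrected H = 5.054825 / 0.996904 = 5.070523.
Step 5: Under H0, H ~ chi^2(3); p-value = 0.166705.
Step 6: alpha = 0.05. fail to reject H0.

H = 5.0705, df = 3, p = 0.166705, fail to reject H0.


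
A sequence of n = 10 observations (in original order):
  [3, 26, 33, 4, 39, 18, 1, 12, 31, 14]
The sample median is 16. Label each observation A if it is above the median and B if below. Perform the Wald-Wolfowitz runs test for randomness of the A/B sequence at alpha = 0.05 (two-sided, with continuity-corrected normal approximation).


Step 1: Compute median = 16; label A = above, B = below.
Labels in order: BAABAABBAB  (n_A = 5, n_B = 5)
Step 2: Count runs R = 7.
Step 3: Under H0 (random ordering), E[R] = 2*n_A*n_B/(n_A+n_B) + 1 = 2*5*5/10 + 1 = 6.0000.
        Var[R] = 2*n_A*n_B*(2*n_A*n_B - n_A - n_B) / ((n_A+n_B)^2 * (n_A+n_B-1)) = 2000/900 = 2.2222.
        SD[R] = 1.4907.
Step 4: Continuity-corrected z = (R - 0.5 - E[R]) / SD[R] = (7 - 0.5 - 6.0000) / 1.4907 = 0.3354.
Step 5: Two-sided p-value via normal approximation = 2*(1 - Phi(|z|)) = 0.737316.
Step 6: alpha = 0.05. fail to reject H0.

R = 7, z = 0.3354, p = 0.737316, fail to reject H0.


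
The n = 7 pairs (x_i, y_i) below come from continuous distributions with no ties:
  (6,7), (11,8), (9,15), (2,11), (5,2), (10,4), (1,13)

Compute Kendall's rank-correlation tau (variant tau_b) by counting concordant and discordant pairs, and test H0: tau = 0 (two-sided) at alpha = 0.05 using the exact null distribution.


Step 1: Enumerate the 21 unordered pairs (i,j) with i<j and classify each by sign(x_j-x_i) * sign(y_j-y_i).
  (1,2):dx=+5,dy=+1->C; (1,3):dx=+3,dy=+8->C; (1,4):dx=-4,dy=+4->D; (1,5):dx=-1,dy=-5->C
  (1,6):dx=+4,dy=-3->D; (1,7):dx=-5,dy=+6->D; (2,3):dx=-2,dy=+7->D; (2,4):dx=-9,dy=+3->D
  (2,5):dx=-6,dy=-6->C; (2,6):dx=-1,dy=-4->C; (2,7):dx=-10,dy=+5->D; (3,4):dx=-7,dy=-4->C
  (3,5):dx=-4,dy=-13->C; (3,6):dx=+1,dy=-11->D; (3,7):dx=-8,dy=-2->C; (4,5):dx=+3,dy=-9->D
  (4,6):dx=+8,dy=-7->D; (4,7):dx=-1,dy=+2->D; (5,6):dx=+5,dy=+2->C; (5,7):dx=-4,dy=+11->D
  (6,7):dx=-9,dy=+9->D
Step 2: C = 9, D = 12, total pairs = 21.
Step 3: tau = (C - D)/(n(n-1)/2) = (9 - 12)/21 = -0.142857.
Step 4: Exact two-sided p-value (enumerate n! = 5040 permutations of y under H0): p = 0.772619.
Step 5: alpha = 0.05. fail to reject H0.

tau_b = -0.1429 (C=9, D=12), p = 0.772619, fail to reject H0.


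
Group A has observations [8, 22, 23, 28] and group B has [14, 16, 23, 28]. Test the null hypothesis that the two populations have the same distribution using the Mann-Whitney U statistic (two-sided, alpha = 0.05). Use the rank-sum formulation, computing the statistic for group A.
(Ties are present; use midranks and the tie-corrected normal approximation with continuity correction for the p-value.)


Step 1: Combine and sort all 8 observations; assign midranks.
sorted (value, group): (8,X), (14,Y), (16,Y), (22,X), (23,X), (23,Y), (28,X), (28,Y)
ranks: 8->1, 14->2, 16->3, 22->4, 23->5.5, 23->5.5, 28->7.5, 28->7.5
Step 2: Rank sum for X: R1 = 1 + 4 + 5.5 + 7.5 = 18.
Step 3: U_X = R1 - n1(n1+1)/2 = 18 - 4*5/2 = 18 - 10 = 8.
       U_Y = n1*n2 - U_X = 16 - 8 = 8.
Step 4: Ties are present, so use the tie-corrected normal approximation (with continuity correction) for the p-value.
Step 5: p-value = 1.000000; compare to alpha = 0.05. fail to reject H0.

U_X = 8, p = 1.000000, fail to reject H0 at alpha = 0.05.


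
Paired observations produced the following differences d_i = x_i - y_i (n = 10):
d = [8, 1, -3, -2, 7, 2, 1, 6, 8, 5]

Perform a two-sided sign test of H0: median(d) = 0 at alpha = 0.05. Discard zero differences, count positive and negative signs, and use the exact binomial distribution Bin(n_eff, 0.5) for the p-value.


Step 1: Discard zero differences. Original n = 10; n_eff = number of nonzero differences = 10.
Nonzero differences (with sign): +8, +1, -3, -2, +7, +2, +1, +6, +8, +5
Step 2: Count signs: positive = 8, negative = 2.
Step 3: Under H0: P(positive) = 0.5, so the number of positives S ~ Bin(10, 0.5).
Step 4: Two-sided exact p-value = sum of Bin(10,0.5) probabilities at or below the observed probability = 0.109375.
Step 5: alpha = 0.05. fail to reject H0.

n_eff = 10, pos = 8, neg = 2, p = 0.109375, fail to reject H0.


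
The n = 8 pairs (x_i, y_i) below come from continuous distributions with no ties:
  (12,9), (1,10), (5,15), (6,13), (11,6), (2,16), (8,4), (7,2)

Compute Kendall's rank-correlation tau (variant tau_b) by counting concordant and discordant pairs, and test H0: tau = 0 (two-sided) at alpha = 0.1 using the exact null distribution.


Step 1: Enumerate the 28 unordered pairs (i,j) with i<j and classify each by sign(x_j-x_i) * sign(y_j-y_i).
  (1,2):dx=-11,dy=+1->D; (1,3):dx=-7,dy=+6->D; (1,4):dx=-6,dy=+4->D; (1,5):dx=-1,dy=-3->C
  (1,6):dx=-10,dy=+7->D; (1,7):dx=-4,dy=-5->C; (1,8):dx=-5,dy=-7->C; (2,3):dx=+4,dy=+5->C
  (2,4):dx=+5,dy=+3->C; (2,5):dx=+10,dy=-4->D; (2,6):dx=+1,dy=+6->C; (2,7):dx=+7,dy=-6->D
  (2,8):dx=+6,dy=-8->D; (3,4):dx=+1,dy=-2->D; (3,5):dx=+6,dy=-9->D; (3,6):dx=-3,dy=+1->D
  (3,7):dx=+3,dy=-11->D; (3,8):dx=+2,dy=-13->D; (4,5):dx=+5,dy=-7->D; (4,6):dx=-4,dy=+3->D
  (4,7):dx=+2,dy=-9->D; (4,8):dx=+1,dy=-11->D; (5,6):dx=-9,dy=+10->D; (5,7):dx=-3,dy=-2->C
  (5,8):dx=-4,dy=-4->C; (6,7):dx=+6,dy=-12->D; (6,8):dx=+5,dy=-14->D; (7,8):dx=-1,dy=-2->C
Step 2: C = 9, D = 19, total pairs = 28.
Step 3: tau = (C - D)/(n(n-1)/2) = (9 - 19)/28 = -0.357143.
Step 4: Exact two-sided p-value (enumerate n! = 40320 permutations of y under H0): p = 0.275099.
Step 5: alpha = 0.1. fail to reject H0.

tau_b = -0.3571 (C=9, D=19), p = 0.275099, fail to reject H0.


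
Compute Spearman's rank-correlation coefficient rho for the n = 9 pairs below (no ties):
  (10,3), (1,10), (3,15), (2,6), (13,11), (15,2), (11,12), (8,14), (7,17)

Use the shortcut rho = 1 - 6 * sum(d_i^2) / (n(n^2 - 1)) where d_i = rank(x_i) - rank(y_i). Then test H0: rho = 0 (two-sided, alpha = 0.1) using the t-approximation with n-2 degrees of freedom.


Step 1: Rank x and y separately (midranks; no ties here).
rank(x): 10->6, 1->1, 3->3, 2->2, 13->8, 15->9, 11->7, 8->5, 7->4
rank(y): 3->2, 10->4, 15->8, 6->3, 11->5, 2->1, 12->6, 14->7, 17->9
Step 2: d_i = R_x(i) - R_y(i); compute d_i^2.
  (6-2)^2=16, (1-4)^2=9, (3-8)^2=25, (2-3)^2=1, (8-5)^2=9, (9-1)^2=64, (7-6)^2=1, (5-7)^2=4, (4-9)^2=25
sum(d^2) = 154.
Step 3: rho = 1 - 6*154 / (9*(9^2 - 1)) = 1 - 924/720 = -0.283333.
Step 4: Under H0, t = rho * sqrt((n-2)/(1-rho^2)) = -0.7817 ~ t(7).
Step 5: Two-sided p-value from the t-distribution with 7 df = 0.460030.
Step 6: alpha = 0.1. fail to reject H0.

rho = -0.2833, p = 0.460030, fail to reject H0 at alpha = 0.1.


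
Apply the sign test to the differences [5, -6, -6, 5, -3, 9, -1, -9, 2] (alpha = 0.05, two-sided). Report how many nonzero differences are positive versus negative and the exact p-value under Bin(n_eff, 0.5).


Step 1: Discard zero differences. Original n = 9; n_eff = number of nonzero differences = 9.
Nonzero differences (with sign): +5, -6, -6, +5, -3, +9, -1, -9, +2
Step 2: Count signs: positive = 4, negative = 5.
Step 3: Under H0: P(positive) = 0.5, so the number of positives S ~ Bin(9, 0.5).
Step 4: Two-sided exact p-value = sum of Bin(9,0.5) probabilities at or below the observed probability = 1.000000.
Step 5: alpha = 0.05. fail to reject H0.

n_eff = 9, pos = 4, neg = 5, p = 1.000000, fail to reject H0.


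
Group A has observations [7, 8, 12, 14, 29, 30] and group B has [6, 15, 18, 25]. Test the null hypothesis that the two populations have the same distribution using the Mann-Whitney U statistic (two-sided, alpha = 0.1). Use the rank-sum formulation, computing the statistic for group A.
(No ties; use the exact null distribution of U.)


Step 1: Combine and sort all 10 observations; assign midranks.
sorted (value, group): (6,Y), (7,X), (8,X), (12,X), (14,X), (15,Y), (18,Y), (25,Y), (29,X), (30,X)
ranks: 6->1, 7->2, 8->3, 12->4, 14->5, 15->6, 18->7, 25->8, 29->9, 30->10
Step 2: Rank sum for X: R1 = 2 + 3 + 4 + 5 + 9 + 10 = 33.
Step 3: U_X = R1 - n1(n1+1)/2 = 33 - 6*7/2 = 33 - 21 = 12.
       U_Y = n1*n2 - U_X = 24 - 12 = 12.
Step 4: No ties, so the exact null distribution of U (based on enumerating the C(10,6) = 210 equally likely rank assignments) gives the two-sided p-value.
Step 5: p-value = 1.000000; compare to alpha = 0.1. fail to reject H0.

U_X = 12, p = 1.000000, fail to reject H0 at alpha = 0.1.


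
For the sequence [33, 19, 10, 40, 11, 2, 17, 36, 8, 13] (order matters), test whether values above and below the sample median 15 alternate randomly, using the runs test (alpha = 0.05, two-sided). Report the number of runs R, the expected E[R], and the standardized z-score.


Step 1: Compute median = 15; label A = above, B = below.
Labels in order: AABABBAABB  (n_A = 5, n_B = 5)
Step 2: Count runs R = 6.
Step 3: Under H0 (random ordering), E[R] = 2*n_A*n_B/(n_A+n_B) + 1 = 2*5*5/10 + 1 = 6.0000.
        Var[R] = 2*n_A*n_B*(2*n_A*n_B - n_A - n_B) / ((n_A+n_B)^2 * (n_A+n_B-1)) = 2000/900 = 2.2222.
        SD[R] = 1.4907.
Step 4: R = E[R], so z = 0 with no continuity correction.
Step 5: Two-sided p-value via normal approximation = 2*(1 - Phi(|z|)) = 1.000000.
Step 6: alpha = 0.05. fail to reject H0.

R = 6, z = 0.0000, p = 1.000000, fail to reject H0.


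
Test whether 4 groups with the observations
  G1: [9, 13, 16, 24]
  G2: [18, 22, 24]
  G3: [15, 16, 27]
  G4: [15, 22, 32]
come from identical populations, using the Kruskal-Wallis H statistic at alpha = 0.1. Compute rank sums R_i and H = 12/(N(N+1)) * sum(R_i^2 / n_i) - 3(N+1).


Step 1: Combine all N = 13 observations and assign midranks.
sorted (value, group, rank): (9,G1,1), (13,G1,2), (15,G3,3.5), (15,G4,3.5), (16,G1,5.5), (16,G3,5.5), (18,G2,7), (22,G2,8.5), (22,G4,8.5), (24,G1,10.5), (24,G2,10.5), (27,G3,12), (32,G4,13)
Step 2: Sum ranks within each group.
R_1 = 19 (n_1 = 4)
R_2 = 26 (n_2 = 3)
R_3 = 21 (n_3 = 3)
R_4 = 25 (n_4 = 3)
Step 3: H = 12/(N(N+1)) * sum(R_i^2/n_i) - 3(N+1)
     = 12/(13*14) * (19^2/4 + 26^2/3 + 21^2/3 + 25^2/3) - 3*14
     = 0.065934 * 670.917 - 42
     = 2.236264.
Step 4: Ties present; correction factor C = 1 - 24/(13^3 - 13) = 0.989011. Corrected H = 2.236264 / 0.989011 = 2.261111.
Step 5: Under H0, H ~ chi^2(3); p-value = 0.520012.
Step 6: alpha = 0.1. fail to reject H0.

H = 2.2611, df = 3, p = 0.520012, fail to reject H0.


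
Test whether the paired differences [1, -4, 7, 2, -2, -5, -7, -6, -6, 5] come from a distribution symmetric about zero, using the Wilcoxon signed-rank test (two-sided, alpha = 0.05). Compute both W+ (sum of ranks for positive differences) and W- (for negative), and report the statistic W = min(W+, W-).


Step 1: Drop any zero differences (none here) and take |d_i|.
|d| = [1, 4, 7, 2, 2, 5, 7, 6, 6, 5]
Step 2: Midrank |d_i| (ties get averaged ranks).
ranks: |1|->1, |4|->4, |7|->9.5, |2|->2.5, |2|->2.5, |5|->5.5, |7|->9.5, |6|->7.5, |6|->7.5, |5|->5.5
Step 3: Attach original signs; sum ranks with positive sign and with negative sign.
W+ = 1 + 9.5 + 2.5 + 5.5 = 18.5
W- = 4 + 2.5 + 5.5 + 9.5 + 7.5 + 7.5 = 36.5
(Check: W+ + W- = 55 should equal n(n+1)/2 = 55.)
Step 4: Test statistic W = min(W+, W-) = 18.5.
Step 5: Ties in |d|, so use the tie-corrected normal approximation.
        E[W] = n(n+1)/4 = 10*11/4 = 27.5.
        Tie groups: |d|=2 (t=2), |d|=5 (t=2), |d|=6 (t=2), |d|=7 (t=2); sum(t^3 - t) = 24.
        Var[W] = n(n+1)(2n+1)/24 - sum(t^3-t)/48 = 2310/24 - 24/48 = 95.75.
        z = (W - E[W]) / sqrt(Var[W]) = (18.5 - 27.5) / 9.7852 = -0.9198.
        Two-sided p = 2*Phi(z) = 0.357700.
Step 6: alpha = 0.05. fail to reject H0.

W+ = 18.5, W- = 36.5, W = min = 18.5, p = 0.357700, fail to reject H0.


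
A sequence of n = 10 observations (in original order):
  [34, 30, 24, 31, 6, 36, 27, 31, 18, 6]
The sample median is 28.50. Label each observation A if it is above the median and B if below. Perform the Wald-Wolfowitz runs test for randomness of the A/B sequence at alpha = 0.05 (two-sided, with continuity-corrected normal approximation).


Step 1: Compute median = 28.50; label A = above, B = below.
Labels in order: AABABABABB  (n_A = 5, n_B = 5)
Step 2: Count runs R = 8.
Step 3: Under H0 (random ordering), E[R] = 2*n_A*n_B/(n_A+n_B) + 1 = 2*5*5/10 + 1 = 6.0000.
        Var[R] = 2*n_A*n_B*(2*n_A*n_B - n_A - n_B) / ((n_A+n_B)^2 * (n_A+n_B-1)) = 2000/900 = 2.2222.
        SD[R] = 1.4907.
Step 4: Continuity-corrected z = (R - 0.5 - E[R]) / SD[R] = (8 - 0.5 - 6.0000) / 1.4907 = 1.0062.
Step 5: Two-sided p-value via normal approximation = 2*(1 - Phi(|z|)) = 0.314305.
Step 6: alpha = 0.05. fail to reject H0.

R = 8, z = 1.0062, p = 0.314305, fail to reject H0.


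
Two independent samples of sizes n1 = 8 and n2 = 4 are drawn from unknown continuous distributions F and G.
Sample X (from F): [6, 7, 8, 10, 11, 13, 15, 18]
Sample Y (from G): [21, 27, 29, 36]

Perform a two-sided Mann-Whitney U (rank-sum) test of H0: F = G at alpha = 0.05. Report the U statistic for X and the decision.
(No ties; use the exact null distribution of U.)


Step 1: Combine and sort all 12 observations; assign midranks.
sorted (value, group): (6,X), (7,X), (8,X), (10,X), (11,X), (13,X), (15,X), (18,X), (21,Y), (27,Y), (29,Y), (36,Y)
ranks: 6->1, 7->2, 8->3, 10->4, 11->5, 13->6, 15->7, 18->8, 21->9, 27->10, 29->11, 36->12
Step 2: Rank sum for X: R1 = 1 + 2 + 3 + 4 + 5 + 6 + 7 + 8 = 36.
Step 3: U_X = R1 - n1(n1+1)/2 = 36 - 8*9/2 = 36 - 36 = 0.
       U_Y = n1*n2 - U_X = 32 - 0 = 32.
Step 4: No ties, so the exact null distribution of U (based on enumerating the C(12,8) = 495 equally likely rank assignments) gives the two-sided p-value.
Step 5: p-value = 0.004040; compare to alpha = 0.05. reject H0.

U_X = 0, p = 0.004040, reject H0 at alpha = 0.05.


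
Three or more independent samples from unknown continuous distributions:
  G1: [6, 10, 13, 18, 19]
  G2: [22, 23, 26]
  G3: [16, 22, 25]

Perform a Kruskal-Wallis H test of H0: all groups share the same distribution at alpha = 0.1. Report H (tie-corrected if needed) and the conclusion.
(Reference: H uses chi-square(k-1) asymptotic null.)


Step 1: Combine all N = 11 observations and assign midranks.
sorted (value, group, rank): (6,G1,1), (10,G1,2), (13,G1,3), (16,G3,4), (18,G1,5), (19,G1,6), (22,G2,7.5), (22,G3,7.5), (23,G2,9), (25,G3,10), (26,G2,11)
Step 2: Sum ranks within each group.
R_1 = 17 (n_1 = 5)
R_2 = 27.5 (n_2 = 3)
R_3 = 21.5 (n_3 = 3)
Step 3: H = 12/(N(N+1)) * sum(R_i^2/n_i) - 3(N+1)
     = 12/(11*12) * (17^2/5 + 27.5^2/3 + 21.5^2/3) - 3*12
     = 0.090909 * 463.967 - 36
     = 6.178788.
Step 4: Ties present; correction factor C = 1 - 6/(11^3 - 11) = 0.995455. Corrected H = 6.178788 / 0.995455 = 6.207002.
Step 5: Under H0, H ~ chi^2(2); p-value = 0.044892.
Step 6: alpha = 0.1. reject H0.

H = 6.2070, df = 2, p = 0.044892, reject H0.


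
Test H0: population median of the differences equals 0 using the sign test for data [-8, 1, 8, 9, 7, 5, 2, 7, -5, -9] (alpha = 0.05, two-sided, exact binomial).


Step 1: Discard zero differences. Original n = 10; n_eff = number of nonzero differences = 10.
Nonzero differences (with sign): -8, +1, +8, +9, +7, +5, +2, +7, -5, -9
Step 2: Count signs: positive = 7, negative = 3.
Step 3: Under H0: P(positive) = 0.5, so the number of positives S ~ Bin(10, 0.5).
Step 4: Two-sided exact p-value = sum of Bin(10,0.5) probabilities at or below the observed probability = 0.343750.
Step 5: alpha = 0.05. fail to reject H0.

n_eff = 10, pos = 7, neg = 3, p = 0.343750, fail to reject H0.


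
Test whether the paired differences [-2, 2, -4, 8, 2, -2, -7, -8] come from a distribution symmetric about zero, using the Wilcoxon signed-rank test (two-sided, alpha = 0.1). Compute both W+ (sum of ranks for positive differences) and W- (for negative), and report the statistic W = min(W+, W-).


Step 1: Drop any zero differences (none here) and take |d_i|.
|d| = [2, 2, 4, 8, 2, 2, 7, 8]
Step 2: Midrank |d_i| (ties get averaged ranks).
ranks: |2|->2.5, |2|->2.5, |4|->5, |8|->7.5, |2|->2.5, |2|->2.5, |7|->6, |8|->7.5
Step 3: Attach original signs; sum ranks with positive sign and with negative sign.
W+ = 2.5 + 7.5 + 2.5 = 12.5
W- = 2.5 + 5 + 2.5 + 6 + 7.5 = 23.5
(Check: W+ + W- = 36 should equal n(n+1)/2 = 36.)
Step 4: Test statistic W = min(W+, W-) = 12.5.
Step 5: Ties in |d|, so use the tie-corrected normal approximation.
        E[W] = n(n+1)/4 = 8*9/4 = 18.
        Tie groups: |d|=2 (t=4), |d|=8 (t=2); sum(t^3 - t) = 66.
        Var[W] = n(n+1)(2n+1)/24 - sum(t^3-t)/48 = 1224/24 - 66/48 = 49.625.
        z = (W - E[W]) / sqrt(Var[W]) = (12.5 - 18) / 7.0445 = -0.7808.
        Two-sided p = 2*Phi(z) = 0.434949.
Step 6: alpha = 0.1. fail to reject H0.

W+ = 12.5, W- = 23.5, W = min = 12.5, p = 0.434949, fail to reject H0.


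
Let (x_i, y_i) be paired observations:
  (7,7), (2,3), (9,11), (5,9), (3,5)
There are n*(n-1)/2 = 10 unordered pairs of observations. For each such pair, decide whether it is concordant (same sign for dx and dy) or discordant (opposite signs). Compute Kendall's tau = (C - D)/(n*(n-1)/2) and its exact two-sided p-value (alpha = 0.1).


Step 1: Enumerate the 10 unordered pairs (i,j) with i<j and classify each by sign(x_j-x_i) * sign(y_j-y_i).
  (1,2):dx=-5,dy=-4->C; (1,3):dx=+2,dy=+4->C; (1,4):dx=-2,dy=+2->D; (1,5):dx=-4,dy=-2->C
  (2,3):dx=+7,dy=+8->C; (2,4):dx=+3,dy=+6->C; (2,5):dx=+1,dy=+2->C; (3,4):dx=-4,dy=-2->C
  (3,5):dx=-6,dy=-6->C; (4,5):dx=-2,dy=-4->C
Step 2: C = 9, D = 1, total pairs = 10.
Step 3: tau = (C - D)/(n(n-1)/2) = (9 - 1)/10 = 0.800000.
Step 4: Exact two-sided p-value (enumerate n! = 120 permutations of y under H0): p = 0.083333.
Step 5: alpha = 0.1. reject H0.

tau_b = 0.8000 (C=9, D=1), p = 0.083333, reject H0.


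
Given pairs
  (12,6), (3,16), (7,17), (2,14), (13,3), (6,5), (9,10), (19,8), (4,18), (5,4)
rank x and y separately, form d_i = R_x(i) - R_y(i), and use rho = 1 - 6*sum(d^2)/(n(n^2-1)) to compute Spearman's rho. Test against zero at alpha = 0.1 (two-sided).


Step 1: Rank x and y separately (midranks; no ties here).
rank(x): 12->8, 3->2, 7->6, 2->1, 13->9, 6->5, 9->7, 19->10, 4->3, 5->4
rank(y): 6->4, 16->8, 17->9, 14->7, 3->1, 5->3, 10->6, 8->5, 18->10, 4->2
Step 2: d_i = R_x(i) - R_y(i); compute d_i^2.
  (8-4)^2=16, (2-8)^2=36, (6-9)^2=9, (1-7)^2=36, (9-1)^2=64, (5-3)^2=4, (7-6)^2=1, (10-5)^2=25, (3-10)^2=49, (4-2)^2=4
sum(d^2) = 244.
Step 3: rho = 1 - 6*244 / (10*(10^2 - 1)) = 1 - 1464/990 = -0.478788.
Step 4: Under H0, t = rho * sqrt((n-2)/(1-rho^2)) = -1.5425 ~ t(8).
Step 5: Two-sided p-value from the t-distribution with 8 df = 0.161523.
Step 6: alpha = 0.1. fail to reject H0.

rho = -0.4788, p = 0.161523, fail to reject H0 at alpha = 0.1.


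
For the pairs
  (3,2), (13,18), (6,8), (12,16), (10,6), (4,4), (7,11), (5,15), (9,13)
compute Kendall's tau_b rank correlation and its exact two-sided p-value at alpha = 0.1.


Step 1: Enumerate the 36 unordered pairs (i,j) with i<j and classify each by sign(x_j-x_i) * sign(y_j-y_i).
  (1,2):dx=+10,dy=+16->C; (1,3):dx=+3,dy=+6->C; (1,4):dx=+9,dy=+14->C; (1,5):dx=+7,dy=+4->C
  (1,6):dx=+1,dy=+2->C; (1,7):dx=+4,dy=+9->C; (1,8):dx=+2,dy=+13->C; (1,9):dx=+6,dy=+11->C
  (2,3):dx=-7,dy=-10->C; (2,4):dx=-1,dy=-2->C; (2,5):dx=-3,dy=-12->C; (2,6):dx=-9,dy=-14->C
  (2,7):dx=-6,dy=-7->C; (2,8):dx=-8,dy=-3->C; (2,9):dx=-4,dy=-5->C; (3,4):dx=+6,dy=+8->C
  (3,5):dx=+4,dy=-2->D; (3,6):dx=-2,dy=-4->C; (3,7):dx=+1,dy=+3->C; (3,8):dx=-1,dy=+7->D
  (3,9):dx=+3,dy=+5->C; (4,5):dx=-2,dy=-10->C; (4,6):dx=-8,dy=-12->C; (4,7):dx=-5,dy=-5->C
  (4,8):dx=-7,dy=-1->C; (4,9):dx=-3,dy=-3->C; (5,6):dx=-6,dy=-2->C; (5,7):dx=-3,dy=+5->D
  (5,8):dx=-5,dy=+9->D; (5,9):dx=-1,dy=+7->D; (6,7):dx=+3,dy=+7->C; (6,8):dx=+1,dy=+11->C
  (6,9):dx=+5,dy=+9->C; (7,8):dx=-2,dy=+4->D; (7,9):dx=+2,dy=+2->C; (8,9):dx=+4,dy=-2->D
Step 2: C = 29, D = 7, total pairs = 36.
Step 3: tau = (C - D)/(n(n-1)/2) = (29 - 7)/36 = 0.611111.
Step 4: Exact two-sided p-value (enumerate n! = 362880 permutations of y under H0): p = 0.024741.
Step 5: alpha = 0.1. reject H0.

tau_b = 0.6111 (C=29, D=7), p = 0.024741, reject H0.


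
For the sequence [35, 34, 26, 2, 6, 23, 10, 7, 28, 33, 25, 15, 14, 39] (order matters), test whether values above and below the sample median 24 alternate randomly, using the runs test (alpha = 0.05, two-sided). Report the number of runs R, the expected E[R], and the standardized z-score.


Step 1: Compute median = 24; label A = above, B = below.
Labels in order: AAABBBBBAAABBA  (n_A = 7, n_B = 7)
Step 2: Count runs R = 5.
Step 3: Under H0 (random ordering), E[R] = 2*n_A*n_B/(n_A+n_B) + 1 = 2*7*7/14 + 1 = 8.0000.
        Var[R] = 2*n_A*n_B*(2*n_A*n_B - n_A - n_B) / ((n_A+n_B)^2 * (n_A+n_B-1)) = 8232/2548 = 3.2308.
        SD[R] = 1.7974.
Step 4: Continuity-corrected z = (R + 0.5 - E[R]) / SD[R] = (5 + 0.5 - 8.0000) / 1.7974 = -1.3909.
Step 5: Two-sided p-value via normal approximation = 2*(1 - Phi(|z|)) = 0.164264.
Step 6: alpha = 0.05. fail to reject H0.

R = 5, z = -1.3909, p = 0.164264, fail to reject H0.


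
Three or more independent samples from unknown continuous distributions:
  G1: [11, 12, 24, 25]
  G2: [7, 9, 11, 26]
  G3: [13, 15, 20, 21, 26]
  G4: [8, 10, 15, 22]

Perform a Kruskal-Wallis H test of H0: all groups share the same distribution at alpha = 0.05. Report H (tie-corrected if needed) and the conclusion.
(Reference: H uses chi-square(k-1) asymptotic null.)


Step 1: Combine all N = 17 observations and assign midranks.
sorted (value, group, rank): (7,G2,1), (8,G4,2), (9,G2,3), (10,G4,4), (11,G1,5.5), (11,G2,5.5), (12,G1,7), (13,G3,8), (15,G3,9.5), (15,G4,9.5), (20,G3,11), (21,G3,12), (22,G4,13), (24,G1,14), (25,G1,15), (26,G2,16.5), (26,G3,16.5)
Step 2: Sum ranks within each group.
R_1 = 41.5 (n_1 = 4)
R_2 = 26 (n_2 = 4)
R_3 = 57 (n_3 = 5)
R_4 = 28.5 (n_4 = 4)
Step 3: H = 12/(N(N+1)) * sum(R_i^2/n_i) - 3(N+1)
     = 12/(17*18) * (41.5^2/4 + 26^2/4 + 57^2/5 + 28.5^2/4) - 3*18
     = 0.039216 * 1452.42 - 54
     = 2.957843.
Step 4: Ties present; correction factor C = 1 - 18/(17^3 - 17) = 0.996324. Corrected H = 2.957843 / 0.996324 = 2.968758.
Step 5: Under H0, H ~ chi^2(3); p-value = 0.396467.
Step 6: alpha = 0.05. fail to reject H0.

H = 2.9688, df = 3, p = 0.396467, fail to reject H0.


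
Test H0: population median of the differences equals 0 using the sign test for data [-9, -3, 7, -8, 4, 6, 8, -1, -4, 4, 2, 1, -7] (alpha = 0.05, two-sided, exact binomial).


Step 1: Discard zero differences. Original n = 13; n_eff = number of nonzero differences = 13.
Nonzero differences (with sign): -9, -3, +7, -8, +4, +6, +8, -1, -4, +4, +2, +1, -7
Step 2: Count signs: positive = 7, negative = 6.
Step 3: Under H0: P(positive) = 0.5, so the number of positives S ~ Bin(13, 0.5).
Step 4: Two-sided exact p-value = sum of Bin(13,0.5) probabilities at or below the observed probability = 1.000000.
Step 5: alpha = 0.05. fail to reject H0.

n_eff = 13, pos = 7, neg = 6, p = 1.000000, fail to reject H0.


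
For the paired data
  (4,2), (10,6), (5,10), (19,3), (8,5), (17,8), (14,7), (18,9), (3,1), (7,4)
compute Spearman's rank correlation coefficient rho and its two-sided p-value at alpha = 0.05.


Step 1: Rank x and y separately (midranks; no ties here).
rank(x): 4->2, 10->6, 5->3, 19->10, 8->5, 17->8, 14->7, 18->9, 3->1, 7->4
rank(y): 2->2, 6->6, 10->10, 3->3, 5->5, 8->8, 7->7, 9->9, 1->1, 4->4
Step 2: d_i = R_x(i) - R_y(i); compute d_i^2.
  (2-2)^2=0, (6-6)^2=0, (3-10)^2=49, (10-3)^2=49, (5-5)^2=0, (8-8)^2=0, (7-7)^2=0, (9-9)^2=0, (1-1)^2=0, (4-4)^2=0
sum(d^2) = 98.
Step 3: rho = 1 - 6*98 / (10*(10^2 - 1)) = 1 - 588/990 = 0.406061.
Step 4: Under H0, t = rho * sqrt((n-2)/(1-rho^2)) = 1.2568 ~ t(8).
Step 5: Two-sided p-value from the t-distribution with 8 df = 0.244282.
Step 6: alpha = 0.05. fail to reject H0.

rho = 0.4061, p = 0.244282, fail to reject H0 at alpha = 0.05.


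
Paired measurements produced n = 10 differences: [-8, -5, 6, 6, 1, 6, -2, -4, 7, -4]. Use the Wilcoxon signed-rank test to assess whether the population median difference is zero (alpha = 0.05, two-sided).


Step 1: Drop any zero differences (none here) and take |d_i|.
|d| = [8, 5, 6, 6, 1, 6, 2, 4, 7, 4]
Step 2: Midrank |d_i| (ties get averaged ranks).
ranks: |8|->10, |5|->5, |6|->7, |6|->7, |1|->1, |6|->7, |2|->2, |4|->3.5, |7|->9, |4|->3.5
Step 3: Attach original signs; sum ranks with positive sign and with negative sign.
W+ = 7 + 7 + 1 + 7 + 9 = 31
W- = 10 + 5 + 2 + 3.5 + 3.5 = 24
(Check: W+ + W- = 55 should equal n(n+1)/2 = 55.)
Step 4: Test statistic W = min(W+, W-) = 24.
Step 5: Ties in |d|, so use the tie-corrected normal approximation.
        E[W] = n(n+1)/4 = 10*11/4 = 27.5.
        Tie groups: |d|=4 (t=2), |d|=6 (t=3); sum(t^3 - t) = 30.
        Var[W] = n(n+1)(2n+1)/24 - sum(t^3-t)/48 = 2310/24 - 30/48 = 95.625.
        z = (W - E[W]) / sqrt(Var[W]) = (24 - 27.5) / 9.7788 = -0.3579.
        Two-sided p = 2*Phi(z) = 0.720405.
Step 6: alpha = 0.05. fail to reject H0.

W+ = 31, W- = 24, W = min = 24, p = 0.720405, fail to reject H0.


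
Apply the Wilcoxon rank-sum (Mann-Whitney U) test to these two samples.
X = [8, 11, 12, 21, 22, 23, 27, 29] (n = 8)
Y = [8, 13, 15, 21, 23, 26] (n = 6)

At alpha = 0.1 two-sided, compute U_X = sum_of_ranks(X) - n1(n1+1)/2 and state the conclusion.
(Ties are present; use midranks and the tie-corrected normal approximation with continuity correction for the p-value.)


Step 1: Combine and sort all 14 observations; assign midranks.
sorted (value, group): (8,X), (8,Y), (11,X), (12,X), (13,Y), (15,Y), (21,X), (21,Y), (22,X), (23,X), (23,Y), (26,Y), (27,X), (29,X)
ranks: 8->1.5, 8->1.5, 11->3, 12->4, 13->5, 15->6, 21->7.5, 21->7.5, 22->9, 23->10.5, 23->10.5, 26->12, 27->13, 29->14
Step 2: Rank sum for X: R1 = 1.5 + 3 + 4 + 7.5 + 9 + 10.5 + 13 + 14 = 62.5.
Step 3: U_X = R1 - n1(n1+1)/2 = 62.5 - 8*9/2 = 62.5 - 36 = 26.5.
       U_Y = n1*n2 - U_X = 48 - 26.5 = 21.5.
Step 4: Ties are present, so use the tie-corrected normal approximation (with continuity correction) for the p-value.
Step 5: p-value = 0.795593; compare to alpha = 0.1. fail to reject H0.

U_X = 26.5, p = 0.795593, fail to reject H0 at alpha = 0.1.


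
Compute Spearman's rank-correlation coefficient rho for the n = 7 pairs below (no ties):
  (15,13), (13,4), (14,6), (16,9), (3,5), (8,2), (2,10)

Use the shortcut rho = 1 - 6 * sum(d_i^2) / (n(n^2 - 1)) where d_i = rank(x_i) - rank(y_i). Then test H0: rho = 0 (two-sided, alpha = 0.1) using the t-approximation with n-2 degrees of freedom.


Step 1: Rank x and y separately (midranks; no ties here).
rank(x): 15->6, 13->4, 14->5, 16->7, 3->2, 8->3, 2->1
rank(y): 13->7, 4->2, 6->4, 9->5, 5->3, 2->1, 10->6
Step 2: d_i = R_x(i) - R_y(i); compute d_i^2.
  (6-7)^2=1, (4-2)^2=4, (5-4)^2=1, (7-5)^2=4, (2-3)^2=1, (3-1)^2=4, (1-6)^2=25
sum(d^2) = 40.
Step 3: rho = 1 - 6*40 / (7*(7^2 - 1)) = 1 - 240/336 = 0.285714.
Step 4: Under H0, t = rho * sqrt((n-2)/(1-rho^2)) = 0.6667 ~ t(5).
Step 5: Two-sided p-value from the t-distribution with 5 df = 0.534509.
Step 6: alpha = 0.1. fail to reject H0.

rho = 0.2857, p = 0.534509, fail to reject H0 at alpha = 0.1.


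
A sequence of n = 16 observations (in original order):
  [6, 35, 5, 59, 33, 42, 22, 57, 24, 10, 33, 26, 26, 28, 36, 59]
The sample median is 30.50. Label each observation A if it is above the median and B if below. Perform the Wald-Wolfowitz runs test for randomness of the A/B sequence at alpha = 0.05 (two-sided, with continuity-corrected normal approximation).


Step 1: Compute median = 30.50; label A = above, B = below.
Labels in order: BABAAABABBABBBAA  (n_A = 8, n_B = 8)
Step 2: Count runs R = 10.
Step 3: Under H0 (random ordering), E[R] = 2*n_A*n_B/(n_A+n_B) + 1 = 2*8*8/16 + 1 = 9.0000.
        Var[R] = 2*n_A*n_B*(2*n_A*n_B - n_A - n_B) / ((n_A+n_B)^2 * (n_A+n_B-1)) = 14336/3840 = 3.7333.
        SD[R] = 1.9322.
Step 4: Continuity-corrected z = (R - 0.5 - E[R]) / SD[R] = (10 - 0.5 - 9.0000) / 1.9322 = 0.2588.
Step 5: Two-sided p-value via normal approximation = 2*(1 - Phi(|z|)) = 0.795809.
Step 6: alpha = 0.05. fail to reject H0.

R = 10, z = 0.2588, p = 0.795809, fail to reject H0.


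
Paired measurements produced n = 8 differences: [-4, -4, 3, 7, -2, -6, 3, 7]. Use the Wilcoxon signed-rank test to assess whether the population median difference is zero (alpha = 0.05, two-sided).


Step 1: Drop any zero differences (none here) and take |d_i|.
|d| = [4, 4, 3, 7, 2, 6, 3, 7]
Step 2: Midrank |d_i| (ties get averaged ranks).
ranks: |4|->4.5, |4|->4.5, |3|->2.5, |7|->7.5, |2|->1, |6|->6, |3|->2.5, |7|->7.5
Step 3: Attach original signs; sum ranks with positive sign and with negative sign.
W+ = 2.5 + 7.5 + 2.5 + 7.5 = 20
W- = 4.5 + 4.5 + 1 + 6 = 16
(Check: W+ + W- = 36 should equal n(n+1)/2 = 36.)
Step 4: Test statistic W = min(W+, W-) = 16.
Step 5: Ties in |d|, so use the tie-corrected normal approximation.
        E[W] = n(n+1)/4 = 8*9/4 = 18.
        Tie groups: |d|=3 (t=2), |d|=4 (t=2), |d|=7 (t=2); sum(t^3 - t) = 18.
        Var[W] = n(n+1)(2n+1)/24 - sum(t^3-t)/48 = 1224/24 - 18/48 = 50.625.
        z = (W - E[W]) / sqrt(Var[W]) = (16 - 18) / 7.1151 = -0.2811.
        Two-sided p = 2*Phi(z) = 0.778640.
Step 6: alpha = 0.05. fail to reject H0.

W+ = 20, W- = 16, W = min = 16, p = 0.778640, fail to reject H0.


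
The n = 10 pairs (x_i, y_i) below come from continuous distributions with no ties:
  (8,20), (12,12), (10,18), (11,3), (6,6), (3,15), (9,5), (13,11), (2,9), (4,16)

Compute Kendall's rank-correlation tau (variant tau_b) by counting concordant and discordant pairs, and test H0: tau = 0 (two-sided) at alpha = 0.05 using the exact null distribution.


Step 1: Enumerate the 45 unordered pairs (i,j) with i<j and classify each by sign(x_j-x_i) * sign(y_j-y_i).
  (1,2):dx=+4,dy=-8->D; (1,3):dx=+2,dy=-2->D; (1,4):dx=+3,dy=-17->D; (1,5):dx=-2,dy=-14->C
  (1,6):dx=-5,dy=-5->C; (1,7):dx=+1,dy=-15->D; (1,8):dx=+5,dy=-9->D; (1,9):dx=-6,dy=-11->C
  (1,10):dx=-4,dy=-4->C; (2,3):dx=-2,dy=+6->D; (2,4):dx=-1,dy=-9->C; (2,5):dx=-6,dy=-6->C
  (2,6):dx=-9,dy=+3->D; (2,7):dx=-3,dy=-7->C; (2,8):dx=+1,dy=-1->D; (2,9):dx=-10,dy=-3->C
  (2,10):dx=-8,dy=+4->D; (3,4):dx=+1,dy=-15->D; (3,5):dx=-4,dy=-12->C; (3,6):dx=-7,dy=-3->C
  (3,7):dx=-1,dy=-13->C; (3,8):dx=+3,dy=-7->D; (3,9):dx=-8,dy=-9->C; (3,10):dx=-6,dy=-2->C
  (4,5):dx=-5,dy=+3->D; (4,6):dx=-8,dy=+12->D; (4,7):dx=-2,dy=+2->D; (4,8):dx=+2,dy=+8->C
  (4,9):dx=-9,dy=+6->D; (4,10):dx=-7,dy=+13->D; (5,6):dx=-3,dy=+9->D; (5,7):dx=+3,dy=-1->D
  (5,8):dx=+7,dy=+5->C; (5,9):dx=-4,dy=+3->D; (5,10):dx=-2,dy=+10->D; (6,7):dx=+6,dy=-10->D
  (6,8):dx=+10,dy=-4->D; (6,9):dx=-1,dy=-6->C; (6,10):dx=+1,dy=+1->C; (7,8):dx=+4,dy=+6->C
  (7,9):dx=-7,dy=+4->D; (7,10):dx=-5,dy=+11->D; (8,9):dx=-11,dy=-2->C; (8,10):dx=-9,dy=+5->D
  (9,10):dx=+2,dy=+7->C
Step 2: C = 20, D = 25, total pairs = 45.
Step 3: tau = (C - D)/(n(n-1)/2) = (20 - 25)/45 = -0.111111.
Step 4: Exact two-sided p-value (enumerate n! = 3628800 permutations of y under H0): p = 0.727490.
Step 5: alpha = 0.05. fail to reject H0.

tau_b = -0.1111 (C=20, D=25), p = 0.727490, fail to reject H0.
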